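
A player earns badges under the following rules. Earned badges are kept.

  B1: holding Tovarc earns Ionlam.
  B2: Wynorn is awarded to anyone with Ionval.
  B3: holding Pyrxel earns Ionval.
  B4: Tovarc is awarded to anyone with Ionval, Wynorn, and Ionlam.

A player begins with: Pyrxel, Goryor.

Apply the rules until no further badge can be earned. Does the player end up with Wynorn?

Yes

With Pyrxel, Ionval is earned (B3).
With Ionval, Wynorn is earned (B2).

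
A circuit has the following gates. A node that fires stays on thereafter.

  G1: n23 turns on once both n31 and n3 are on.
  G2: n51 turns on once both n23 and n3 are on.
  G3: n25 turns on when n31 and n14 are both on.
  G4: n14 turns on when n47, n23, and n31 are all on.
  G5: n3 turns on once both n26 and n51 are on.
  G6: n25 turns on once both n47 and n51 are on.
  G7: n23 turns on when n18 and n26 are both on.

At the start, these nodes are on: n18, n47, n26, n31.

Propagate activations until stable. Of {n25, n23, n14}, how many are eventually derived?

n18 and n26 are on, so n23 turns on (G7).
G4: n47, n23, and n31 on → n14 on.
G3: n31 and n14 on → n25 on.
n25: reached.
n23: reached.
n14: reached.
All 3 are reached.

3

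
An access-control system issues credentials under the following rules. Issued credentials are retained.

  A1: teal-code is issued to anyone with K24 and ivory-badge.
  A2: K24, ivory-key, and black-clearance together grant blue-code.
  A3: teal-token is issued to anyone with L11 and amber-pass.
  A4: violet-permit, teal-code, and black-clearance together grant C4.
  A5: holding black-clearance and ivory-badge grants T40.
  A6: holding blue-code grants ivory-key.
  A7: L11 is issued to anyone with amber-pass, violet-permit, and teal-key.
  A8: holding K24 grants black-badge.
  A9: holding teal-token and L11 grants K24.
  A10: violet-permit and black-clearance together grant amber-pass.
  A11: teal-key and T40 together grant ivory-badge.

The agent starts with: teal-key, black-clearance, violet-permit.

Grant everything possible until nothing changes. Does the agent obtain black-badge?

Holding violet-permit and black-clearance grants amber-pass (A10).
Holding amber-pass, violet-permit, and teal-key grants L11 (A7).
Holding L11 and amber-pass grants teal-token (A3).
Holding teal-token and L11 grants K24 (A9).
Holding K24 grants black-badge (A8).

Yes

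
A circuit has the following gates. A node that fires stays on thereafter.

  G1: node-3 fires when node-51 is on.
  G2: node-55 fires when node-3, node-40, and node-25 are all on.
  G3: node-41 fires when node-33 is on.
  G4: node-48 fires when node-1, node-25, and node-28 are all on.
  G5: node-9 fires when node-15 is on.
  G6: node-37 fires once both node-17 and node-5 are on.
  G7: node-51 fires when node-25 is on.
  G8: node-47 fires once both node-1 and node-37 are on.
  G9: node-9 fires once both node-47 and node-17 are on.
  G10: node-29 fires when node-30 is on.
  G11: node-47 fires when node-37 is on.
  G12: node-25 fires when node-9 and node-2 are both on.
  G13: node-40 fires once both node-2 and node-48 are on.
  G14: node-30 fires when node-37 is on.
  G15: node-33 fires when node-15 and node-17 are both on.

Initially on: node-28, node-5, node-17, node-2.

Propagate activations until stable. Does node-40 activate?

No

node-40 would need node-2 and node-48 (G13), but node-48 never turns on.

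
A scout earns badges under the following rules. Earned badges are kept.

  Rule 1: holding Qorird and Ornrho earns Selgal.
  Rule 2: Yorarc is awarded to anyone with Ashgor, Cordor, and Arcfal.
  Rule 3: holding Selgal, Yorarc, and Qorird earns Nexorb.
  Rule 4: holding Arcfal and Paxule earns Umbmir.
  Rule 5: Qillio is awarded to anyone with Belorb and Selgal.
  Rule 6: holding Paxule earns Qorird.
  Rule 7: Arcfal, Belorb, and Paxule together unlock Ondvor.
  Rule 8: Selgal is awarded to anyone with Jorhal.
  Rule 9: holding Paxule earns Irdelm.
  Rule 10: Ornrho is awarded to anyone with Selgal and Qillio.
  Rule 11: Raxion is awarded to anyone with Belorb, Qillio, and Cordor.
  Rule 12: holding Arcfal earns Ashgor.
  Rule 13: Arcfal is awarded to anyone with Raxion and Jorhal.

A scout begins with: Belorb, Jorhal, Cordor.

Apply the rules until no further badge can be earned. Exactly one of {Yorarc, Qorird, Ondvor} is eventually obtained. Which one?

With Jorhal, Selgal is earned (Rule 8).
With Belorb and Selgal, Qillio is earned (Rule 5).
With Belorb, Qillio, and Cordor, Raxion is earned (Rule 11).
With Raxion and Jorhal, Arcfal is earned (Rule 13).
With Arcfal, Ashgor is earned (Rule 12).
With Ashgor, Cordor, and Arcfal, Yorarc is earned (Rule 2).
Qorird would need Paxule (Rule 6), but Paxule is never earned. Ondvor would need Arcfal, Belorb, and Paxule (Rule 7), but Paxule is never earned.

Yorarc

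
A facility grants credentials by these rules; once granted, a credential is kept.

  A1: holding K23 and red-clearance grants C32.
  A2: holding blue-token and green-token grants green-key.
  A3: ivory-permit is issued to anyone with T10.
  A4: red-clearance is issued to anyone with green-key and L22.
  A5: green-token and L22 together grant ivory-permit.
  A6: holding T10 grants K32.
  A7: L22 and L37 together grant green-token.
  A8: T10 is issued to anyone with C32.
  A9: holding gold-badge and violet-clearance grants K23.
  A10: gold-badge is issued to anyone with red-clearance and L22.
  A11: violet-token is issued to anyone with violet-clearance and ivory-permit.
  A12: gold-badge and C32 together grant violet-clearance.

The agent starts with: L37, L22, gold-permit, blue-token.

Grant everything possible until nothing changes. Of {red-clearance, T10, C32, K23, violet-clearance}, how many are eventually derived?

Holding L22 and L37 grants green-token (A7).
Holding blue-token and green-token grants green-key (A2).
Holding green-key and L22 grants red-clearance (A4).
red-clearance: reached.
T10 would need C32 (A8), but C32 is never granted.
C32 would need K23 and red-clearance (A1), but K23 is never granted.
K23 would need gold-badge and violet-clearance (A9), but violet-clearance is never granted.
violet-clearance would need gold-badge and C32 (A12), but C32 is never granted.
Reached: red-clearance — 1 of the 5.

1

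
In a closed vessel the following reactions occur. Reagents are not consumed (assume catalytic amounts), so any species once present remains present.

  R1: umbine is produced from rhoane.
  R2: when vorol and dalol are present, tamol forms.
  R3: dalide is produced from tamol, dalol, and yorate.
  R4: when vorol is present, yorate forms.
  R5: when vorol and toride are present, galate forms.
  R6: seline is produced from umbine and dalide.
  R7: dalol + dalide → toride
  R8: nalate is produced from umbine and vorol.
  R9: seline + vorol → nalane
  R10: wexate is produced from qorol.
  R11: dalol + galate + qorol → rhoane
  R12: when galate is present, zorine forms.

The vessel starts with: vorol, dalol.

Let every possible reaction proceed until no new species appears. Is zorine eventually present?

Yes

vorol and dalol present → tamol forms (R2).
vorol present → yorate forms (R4).
tamol, dalol, and yorate present → dalide forms (R3).
dalol and dalide present → toride forms (R7).
vorol and toride present → galate forms (R5).
galate present → zorine forms (R12).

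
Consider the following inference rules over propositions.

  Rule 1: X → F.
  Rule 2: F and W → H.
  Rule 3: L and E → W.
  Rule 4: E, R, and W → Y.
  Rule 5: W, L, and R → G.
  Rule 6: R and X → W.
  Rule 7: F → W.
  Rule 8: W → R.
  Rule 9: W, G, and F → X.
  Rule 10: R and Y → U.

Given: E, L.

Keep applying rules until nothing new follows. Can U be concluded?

L and E hold, so W follows (Rule 3).
From W, Rule 8 gives R.
E, R, and W hold, so Y follows (Rule 4).
From R and Y, Rule 10 gives U.

Yes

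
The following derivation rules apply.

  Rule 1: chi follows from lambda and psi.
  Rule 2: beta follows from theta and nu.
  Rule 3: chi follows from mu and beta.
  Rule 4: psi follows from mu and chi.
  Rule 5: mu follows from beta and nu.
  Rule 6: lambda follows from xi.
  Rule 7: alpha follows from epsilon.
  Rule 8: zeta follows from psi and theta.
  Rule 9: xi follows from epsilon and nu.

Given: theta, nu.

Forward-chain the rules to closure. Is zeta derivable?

Yes

From theta and nu, Rule 2 gives beta.
beta and nu hold, so mu follows (Rule 5).
mu and beta hold, so chi follows (Rule 3).
From mu and chi, Rule 4 gives psi.
psi and theta hold, so zeta follows (Rule 8).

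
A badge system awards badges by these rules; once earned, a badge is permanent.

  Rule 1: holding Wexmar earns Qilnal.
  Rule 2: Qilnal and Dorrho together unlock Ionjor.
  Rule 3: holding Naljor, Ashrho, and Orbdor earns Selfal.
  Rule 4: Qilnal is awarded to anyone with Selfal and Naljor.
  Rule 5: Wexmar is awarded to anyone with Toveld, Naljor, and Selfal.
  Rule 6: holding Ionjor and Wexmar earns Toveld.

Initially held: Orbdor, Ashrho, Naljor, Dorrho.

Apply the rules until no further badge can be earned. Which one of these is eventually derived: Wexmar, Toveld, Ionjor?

With Naljor, Ashrho, and Orbdor, Selfal is earned (Rule 3).
With Selfal and Naljor, Qilnal is earned (Rule 4).
With Qilnal and Dorrho, Ionjor is earned (Rule 2).
Toveld would need Ionjor and Wexmar (Rule 6), but Wexmar is never earned. Wexmar would need Toveld, Naljor, and Selfal (Rule 5), but Toveld is never earned.

Ionjor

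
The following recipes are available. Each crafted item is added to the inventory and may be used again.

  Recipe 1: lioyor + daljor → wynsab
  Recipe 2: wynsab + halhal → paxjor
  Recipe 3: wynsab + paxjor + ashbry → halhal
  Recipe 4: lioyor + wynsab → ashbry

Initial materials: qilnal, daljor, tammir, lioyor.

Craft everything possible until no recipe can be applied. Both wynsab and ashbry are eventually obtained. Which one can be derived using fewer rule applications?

wynsab

wynsab: Using Recipe 1, lioyor and daljor make wynsab. [1 rule application]
ashbry: lioyor + daljor → wynsab (Recipe 1). lioyor + wynsab → ashbry (Recipe 4). [2 rule applications]
wynsab needs fewer.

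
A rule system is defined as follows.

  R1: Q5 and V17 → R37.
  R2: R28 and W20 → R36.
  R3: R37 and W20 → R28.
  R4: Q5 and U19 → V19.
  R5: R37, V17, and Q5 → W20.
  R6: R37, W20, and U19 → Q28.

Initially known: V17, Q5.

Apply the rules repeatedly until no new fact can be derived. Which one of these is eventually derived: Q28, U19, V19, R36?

R36

From Q5 and V17, R1 gives R37.
From R37, V17, and Q5, R5 gives W20.
From R37 and W20, R3 gives R28.
R28 and W20 hold, so R36 follows (R2).
No rule produces U19, and it is not given. Q28 would need R37, W20, and U19 (R6), but U19 is never established. V19 would need Q5 and U19 (R4), but U19 is never established.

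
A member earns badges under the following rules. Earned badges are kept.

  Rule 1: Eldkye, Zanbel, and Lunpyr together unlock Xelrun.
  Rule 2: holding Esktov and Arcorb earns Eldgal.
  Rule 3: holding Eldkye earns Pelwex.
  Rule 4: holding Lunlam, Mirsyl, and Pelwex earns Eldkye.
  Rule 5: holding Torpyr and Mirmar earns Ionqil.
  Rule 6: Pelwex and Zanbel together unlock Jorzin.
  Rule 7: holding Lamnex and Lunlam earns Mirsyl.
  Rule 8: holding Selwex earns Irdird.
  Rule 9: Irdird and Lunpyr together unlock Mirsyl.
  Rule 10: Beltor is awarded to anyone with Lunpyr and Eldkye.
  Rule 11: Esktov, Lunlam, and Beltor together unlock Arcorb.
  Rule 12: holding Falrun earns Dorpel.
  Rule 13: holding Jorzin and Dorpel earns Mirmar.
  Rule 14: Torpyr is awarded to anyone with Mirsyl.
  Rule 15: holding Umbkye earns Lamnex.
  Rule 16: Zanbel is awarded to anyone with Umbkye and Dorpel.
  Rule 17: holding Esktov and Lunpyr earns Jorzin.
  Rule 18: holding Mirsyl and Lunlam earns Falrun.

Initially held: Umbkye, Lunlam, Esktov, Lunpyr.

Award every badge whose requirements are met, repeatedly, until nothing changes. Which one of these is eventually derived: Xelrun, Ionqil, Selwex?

With Umbkye, Lamnex is earned (Rule 15).
With Esktov and Lunpyr, Jorzin is earned (Rule 17).
With Lamnex and Lunlam, Mirsyl is earned (Rule 7).
With Mirsyl and Lunlam, Falrun is earned (Rule 18).
With Mirsyl, Torpyr is earned (Rule 14).
With Falrun, Dorpel is earned (Rule 12).
With Jorzin and Dorpel, Mirmar is earned (Rule 13).
With Torpyr and Mirmar, Ionqil is earned (Rule 5).
No rule produces Selwex, and it is not given. Xelrun would need Eldkye, Zanbel, and Lunpyr (Rule 1), but Eldkye is never earned.

Ionqil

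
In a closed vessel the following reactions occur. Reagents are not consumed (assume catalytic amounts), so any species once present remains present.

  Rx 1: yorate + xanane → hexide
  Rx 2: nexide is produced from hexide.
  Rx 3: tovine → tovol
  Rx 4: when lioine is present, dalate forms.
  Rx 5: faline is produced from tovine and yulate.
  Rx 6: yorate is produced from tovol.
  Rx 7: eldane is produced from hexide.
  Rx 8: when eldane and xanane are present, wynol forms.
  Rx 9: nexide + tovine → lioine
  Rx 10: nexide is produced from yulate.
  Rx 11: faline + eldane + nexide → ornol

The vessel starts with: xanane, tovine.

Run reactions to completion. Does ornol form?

ornol would need faline, eldane, and nexide (Rx 11), but faline never forms.

No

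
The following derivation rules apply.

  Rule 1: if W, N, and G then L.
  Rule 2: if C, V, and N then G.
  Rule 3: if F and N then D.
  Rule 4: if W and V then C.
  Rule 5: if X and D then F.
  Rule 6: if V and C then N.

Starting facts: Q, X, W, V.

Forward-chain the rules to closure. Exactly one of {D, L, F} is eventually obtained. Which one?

W and V hold, so C follows (Rule 4).
From V and C, Rule 6 gives N.
C, V, and N hold, so G follows (Rule 2).
From W, N, and G, Rule 1 gives L.
D would need F and N (Rule 3), but F is never established. F would need X and D (Rule 5), but D is never established.

L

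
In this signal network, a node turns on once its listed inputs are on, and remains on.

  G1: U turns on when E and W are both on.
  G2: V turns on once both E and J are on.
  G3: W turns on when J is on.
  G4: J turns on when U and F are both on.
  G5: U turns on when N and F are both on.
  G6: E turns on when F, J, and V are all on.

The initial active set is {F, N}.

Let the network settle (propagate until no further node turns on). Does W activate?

N and F are on, so U turns on (G5).
G4: U and F on → J on.
J is on, so W turns on (G3).

Yes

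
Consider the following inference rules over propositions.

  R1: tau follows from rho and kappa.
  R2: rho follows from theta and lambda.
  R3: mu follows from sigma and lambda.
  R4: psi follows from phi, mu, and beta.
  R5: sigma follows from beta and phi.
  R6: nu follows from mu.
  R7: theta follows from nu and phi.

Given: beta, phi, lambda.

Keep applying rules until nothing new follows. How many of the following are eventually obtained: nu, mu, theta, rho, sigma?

beta and phi hold, so sigma follows (R5).
From sigma and lambda, R3 gives mu.
mu holds, so nu follows (R6).
nu and phi hold, so theta follows (R7).
From theta and lambda, R2 gives rho.
nu: reached.
mu: reached.
theta: reached.
rho: reached.
sigma: reached.
All 5 are reached.

5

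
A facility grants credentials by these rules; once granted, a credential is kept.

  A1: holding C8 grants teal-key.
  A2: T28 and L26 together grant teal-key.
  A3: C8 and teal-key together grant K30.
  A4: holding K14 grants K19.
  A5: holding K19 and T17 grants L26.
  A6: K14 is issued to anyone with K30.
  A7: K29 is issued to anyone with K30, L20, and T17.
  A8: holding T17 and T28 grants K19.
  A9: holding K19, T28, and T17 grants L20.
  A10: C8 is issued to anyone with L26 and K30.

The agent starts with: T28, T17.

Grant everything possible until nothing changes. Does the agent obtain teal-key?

Yes

Holding T17 and T28 grants K19 (A8).
Holding K19 and T17 grants L26 (A5).
Holding T28 and L26 grants teal-key (A2).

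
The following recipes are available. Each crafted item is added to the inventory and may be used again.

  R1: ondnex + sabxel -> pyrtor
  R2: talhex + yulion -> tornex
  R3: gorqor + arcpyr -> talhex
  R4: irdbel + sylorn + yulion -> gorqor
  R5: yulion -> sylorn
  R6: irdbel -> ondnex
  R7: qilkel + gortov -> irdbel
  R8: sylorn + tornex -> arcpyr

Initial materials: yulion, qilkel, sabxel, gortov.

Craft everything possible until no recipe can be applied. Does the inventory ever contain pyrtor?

Yes

Using R7, qilkel and gortov make irdbel.
irdbel -> ondnex (R6).
ondnex + sabxel -> pyrtor (R1).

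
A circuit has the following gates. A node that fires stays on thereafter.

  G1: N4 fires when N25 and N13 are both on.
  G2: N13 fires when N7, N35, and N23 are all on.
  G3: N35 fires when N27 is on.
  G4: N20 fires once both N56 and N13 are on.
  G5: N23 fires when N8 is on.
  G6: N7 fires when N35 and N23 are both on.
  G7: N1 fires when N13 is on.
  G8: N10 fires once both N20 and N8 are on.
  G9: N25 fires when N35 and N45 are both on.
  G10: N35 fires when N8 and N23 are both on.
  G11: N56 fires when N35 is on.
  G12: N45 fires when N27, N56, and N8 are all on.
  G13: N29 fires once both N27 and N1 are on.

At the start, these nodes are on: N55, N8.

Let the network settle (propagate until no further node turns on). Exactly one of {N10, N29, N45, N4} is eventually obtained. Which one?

N10

G5: N8 on → N23 on.
G10: N8 and N23 on → N35 on.
N35 and N23 are on, so N7 fires (G6).
N35 is on, so N56 fires (G11).
G2: N7, N35, and N23 on → N13 on.
N56 and N13 are on, so N20 fires (G4).
N20 and N8 are on, so N10 fires (G8).
N29 would need N27 and N1 (G13), but N27 never turns on. N4 would need N25 and N13 (G1), but N25 never turns on. N45 would need N27, N56, and N8 (G12), but N27 never turns on.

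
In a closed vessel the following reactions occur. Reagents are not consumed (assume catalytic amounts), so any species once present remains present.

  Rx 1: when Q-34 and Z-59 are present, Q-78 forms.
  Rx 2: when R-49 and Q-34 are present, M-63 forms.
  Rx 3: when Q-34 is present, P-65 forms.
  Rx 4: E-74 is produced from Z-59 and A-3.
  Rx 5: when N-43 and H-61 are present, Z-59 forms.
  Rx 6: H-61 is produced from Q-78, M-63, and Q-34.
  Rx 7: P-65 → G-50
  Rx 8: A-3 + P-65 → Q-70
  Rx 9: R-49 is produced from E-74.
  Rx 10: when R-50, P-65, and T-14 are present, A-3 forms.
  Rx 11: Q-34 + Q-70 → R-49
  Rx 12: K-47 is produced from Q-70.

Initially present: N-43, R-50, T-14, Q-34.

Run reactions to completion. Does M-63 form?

Yes

Q-34 present → P-65 forms (Rx 3).
R-50, P-65, and T-14 present → A-3 forms (Rx 10).
A-3 and P-65 present → Q-70 forms (Rx 8).
Q-34 and Q-70 present → R-49 forms (Rx 11).
R-49 and Q-34 present → M-63 forms (Rx 2).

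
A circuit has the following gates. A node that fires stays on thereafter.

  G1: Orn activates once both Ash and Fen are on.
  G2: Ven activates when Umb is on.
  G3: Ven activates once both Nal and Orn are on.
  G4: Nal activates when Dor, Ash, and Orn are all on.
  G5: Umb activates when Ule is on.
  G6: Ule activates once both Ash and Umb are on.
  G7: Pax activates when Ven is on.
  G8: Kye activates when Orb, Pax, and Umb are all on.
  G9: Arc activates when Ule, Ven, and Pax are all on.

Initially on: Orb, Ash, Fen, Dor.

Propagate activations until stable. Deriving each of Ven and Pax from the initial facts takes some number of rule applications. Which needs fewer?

Ven

Ven: G1: Ash and Fen on → Orn on. Dor, Ash, and Orn are on, so Nal activates (G4). G3: Nal and Orn on → Ven on. [3 rule applications]
Pax: G1: Ash and Fen on → Orn on. G4: Dor, Ash, and Orn on → Nal on. Nal and Orn are on, so Ven activates (G3). Ven is on, so Pax activates (G7). [4 rule applications]
Ven needs fewer.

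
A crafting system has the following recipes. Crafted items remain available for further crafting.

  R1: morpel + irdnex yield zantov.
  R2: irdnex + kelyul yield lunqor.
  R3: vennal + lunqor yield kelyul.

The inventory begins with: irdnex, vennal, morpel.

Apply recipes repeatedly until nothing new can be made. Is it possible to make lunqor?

lunqor would need irdnex and kelyul (R2), but kelyul is never obtained.

No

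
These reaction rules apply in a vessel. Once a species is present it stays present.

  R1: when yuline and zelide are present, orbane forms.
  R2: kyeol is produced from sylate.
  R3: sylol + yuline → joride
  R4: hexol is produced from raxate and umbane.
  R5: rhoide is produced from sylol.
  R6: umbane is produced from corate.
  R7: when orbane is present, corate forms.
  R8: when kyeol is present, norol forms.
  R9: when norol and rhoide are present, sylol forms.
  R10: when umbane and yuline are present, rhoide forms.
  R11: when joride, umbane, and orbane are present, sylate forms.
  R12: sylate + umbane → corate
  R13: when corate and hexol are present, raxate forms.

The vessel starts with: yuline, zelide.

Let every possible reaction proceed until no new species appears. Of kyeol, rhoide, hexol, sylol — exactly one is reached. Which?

yuline and zelide present → orbane forms (R1).
orbane present → corate forms (R7).
corate present → umbane forms (R6).
umbane and yuline present → rhoide forms (R10).
hexol would need raxate and umbane (R4), but raxate never forms. sylol would need norol and rhoide (R9), but norol never forms. kyeol would need sylate (R2), but sylate never forms.

rhoide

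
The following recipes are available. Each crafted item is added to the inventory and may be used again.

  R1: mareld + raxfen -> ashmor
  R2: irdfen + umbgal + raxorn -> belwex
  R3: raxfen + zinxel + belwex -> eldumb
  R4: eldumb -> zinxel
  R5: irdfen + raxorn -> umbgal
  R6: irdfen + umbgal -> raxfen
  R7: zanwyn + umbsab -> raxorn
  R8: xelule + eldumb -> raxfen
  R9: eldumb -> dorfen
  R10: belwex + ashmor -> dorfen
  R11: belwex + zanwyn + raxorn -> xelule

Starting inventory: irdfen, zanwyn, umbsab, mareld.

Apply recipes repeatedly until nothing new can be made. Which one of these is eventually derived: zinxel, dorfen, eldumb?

zanwyn + umbsab -> raxorn (R7).
irdfen + raxorn -> umbgal (R5).
Using R2, irdfen, umbgal, and raxorn make belwex.
Using R6, irdfen and umbgal make raxfen.
mareld + raxfen -> ashmor (R1).
belwex + ashmor -> dorfen (R10).
zinxel would need eldumb (R4), but eldumb is never obtained. eldumb would need raxfen, zinxel, and belwex (R3), but zinxel is never obtained.

dorfen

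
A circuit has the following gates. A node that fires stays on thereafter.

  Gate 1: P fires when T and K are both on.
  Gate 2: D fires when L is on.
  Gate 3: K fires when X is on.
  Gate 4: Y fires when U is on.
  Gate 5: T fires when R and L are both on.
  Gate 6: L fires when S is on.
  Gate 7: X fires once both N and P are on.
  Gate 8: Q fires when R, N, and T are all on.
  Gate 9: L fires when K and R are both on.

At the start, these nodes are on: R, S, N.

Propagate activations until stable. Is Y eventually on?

Y would need U (Gate 4), but U never turns on.

No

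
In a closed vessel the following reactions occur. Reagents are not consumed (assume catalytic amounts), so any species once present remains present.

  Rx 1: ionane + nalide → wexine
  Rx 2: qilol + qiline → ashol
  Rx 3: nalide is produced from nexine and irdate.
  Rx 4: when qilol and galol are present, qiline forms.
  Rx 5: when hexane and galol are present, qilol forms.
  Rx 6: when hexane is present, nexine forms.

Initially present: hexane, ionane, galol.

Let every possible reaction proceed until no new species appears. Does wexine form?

wexine would need ionane and nalide (Rx 1), but nalide never forms.

No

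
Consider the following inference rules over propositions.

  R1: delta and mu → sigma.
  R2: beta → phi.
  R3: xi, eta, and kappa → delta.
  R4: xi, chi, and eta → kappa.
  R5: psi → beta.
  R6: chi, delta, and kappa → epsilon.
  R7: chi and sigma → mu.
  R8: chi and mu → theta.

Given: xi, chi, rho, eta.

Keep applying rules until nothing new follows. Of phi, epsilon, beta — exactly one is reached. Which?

From xi, chi, and eta, R4 gives kappa.
From xi, eta, and kappa, R3 gives delta.
chi, delta, and kappa hold, so epsilon follows (R6).
beta would need psi (R5), but psi is never established. phi would need beta (R2), but beta is never established.

epsilon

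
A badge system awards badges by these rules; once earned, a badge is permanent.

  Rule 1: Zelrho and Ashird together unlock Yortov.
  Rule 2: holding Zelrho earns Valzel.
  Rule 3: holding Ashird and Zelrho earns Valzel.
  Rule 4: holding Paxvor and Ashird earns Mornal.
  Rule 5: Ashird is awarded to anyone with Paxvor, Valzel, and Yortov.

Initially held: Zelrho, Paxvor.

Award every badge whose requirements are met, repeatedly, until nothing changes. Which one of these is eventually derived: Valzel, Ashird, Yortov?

With Zelrho, Valzel is earned (Rule 2).
Yortov would need Zelrho and Ashird (Rule 1), but Ashird is never earned. Ashird would need Paxvor, Valzel, and Yortov (Rule 5), but Yortov is never earned.

Valzel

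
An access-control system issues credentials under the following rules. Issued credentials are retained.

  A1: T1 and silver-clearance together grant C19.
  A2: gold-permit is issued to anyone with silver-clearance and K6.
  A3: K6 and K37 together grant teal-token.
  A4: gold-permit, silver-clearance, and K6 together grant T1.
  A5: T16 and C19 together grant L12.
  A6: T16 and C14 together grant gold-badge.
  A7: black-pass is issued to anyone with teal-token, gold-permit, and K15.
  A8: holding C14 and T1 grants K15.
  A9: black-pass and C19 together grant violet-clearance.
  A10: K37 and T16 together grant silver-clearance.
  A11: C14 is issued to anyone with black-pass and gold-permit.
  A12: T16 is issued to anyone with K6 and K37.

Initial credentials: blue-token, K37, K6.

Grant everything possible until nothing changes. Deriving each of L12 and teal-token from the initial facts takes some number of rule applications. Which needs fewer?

teal-token

teal-token: Holding K6 and K37 grants teal-token (A3). [1 rule application]
L12: Holding K6 and K37 grants T16 (A12). Holding K37 and T16 grants silver-clearance (A10). Holding silver-clearance and K6 grants gold-permit (A2). Holding gold-permit, silver-clearance, and K6 grants T1 (A4). Holding T1 and silver-clearance grants C19 (A1). Holding T16 and C19 grants L12 (A5). [6 rule applications]
teal-token needs fewer.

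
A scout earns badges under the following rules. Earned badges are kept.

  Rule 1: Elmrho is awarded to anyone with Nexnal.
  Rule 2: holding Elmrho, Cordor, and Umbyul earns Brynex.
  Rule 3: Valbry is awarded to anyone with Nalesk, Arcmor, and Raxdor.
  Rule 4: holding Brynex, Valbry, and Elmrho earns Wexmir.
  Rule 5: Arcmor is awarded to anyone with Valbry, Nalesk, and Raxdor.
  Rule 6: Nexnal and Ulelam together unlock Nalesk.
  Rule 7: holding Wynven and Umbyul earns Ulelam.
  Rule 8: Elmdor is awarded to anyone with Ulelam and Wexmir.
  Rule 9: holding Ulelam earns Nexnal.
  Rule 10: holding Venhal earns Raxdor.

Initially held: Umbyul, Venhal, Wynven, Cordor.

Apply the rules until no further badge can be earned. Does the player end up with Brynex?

Yes

With Wynven and Umbyul, Ulelam is earned (Rule 7).
With Ulelam, Nexnal is earned (Rule 9).
With Nexnal, Elmrho is earned (Rule 1).
With Elmrho, Cordor, and Umbyul, Brynex is earned (Rule 2).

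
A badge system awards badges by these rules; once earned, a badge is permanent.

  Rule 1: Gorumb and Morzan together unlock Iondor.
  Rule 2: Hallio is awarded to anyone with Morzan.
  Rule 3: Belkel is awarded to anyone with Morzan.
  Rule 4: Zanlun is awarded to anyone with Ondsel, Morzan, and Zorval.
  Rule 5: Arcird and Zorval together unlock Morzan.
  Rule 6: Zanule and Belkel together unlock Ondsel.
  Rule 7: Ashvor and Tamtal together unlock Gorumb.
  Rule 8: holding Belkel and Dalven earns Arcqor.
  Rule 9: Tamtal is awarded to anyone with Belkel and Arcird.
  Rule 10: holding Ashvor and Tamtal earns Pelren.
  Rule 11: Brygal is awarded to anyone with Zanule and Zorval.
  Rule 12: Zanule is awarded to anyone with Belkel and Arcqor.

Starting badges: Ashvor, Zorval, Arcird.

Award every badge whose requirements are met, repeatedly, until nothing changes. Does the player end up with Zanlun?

No

Zanlun would need Ondsel, Morzan, and Zorval (Rule 4), but Ondsel is never earned.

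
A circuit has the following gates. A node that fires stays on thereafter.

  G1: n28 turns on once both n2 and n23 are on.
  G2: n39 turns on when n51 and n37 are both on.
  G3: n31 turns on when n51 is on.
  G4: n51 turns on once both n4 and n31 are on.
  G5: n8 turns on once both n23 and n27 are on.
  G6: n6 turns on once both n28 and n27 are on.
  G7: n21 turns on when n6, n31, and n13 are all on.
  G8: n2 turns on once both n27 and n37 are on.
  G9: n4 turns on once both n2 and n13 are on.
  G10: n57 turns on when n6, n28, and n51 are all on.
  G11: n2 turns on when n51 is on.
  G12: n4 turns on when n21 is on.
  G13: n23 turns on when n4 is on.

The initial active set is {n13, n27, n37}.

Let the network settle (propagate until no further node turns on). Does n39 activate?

No

n39 would need n51 and n37 (G2), but n51 never turns on.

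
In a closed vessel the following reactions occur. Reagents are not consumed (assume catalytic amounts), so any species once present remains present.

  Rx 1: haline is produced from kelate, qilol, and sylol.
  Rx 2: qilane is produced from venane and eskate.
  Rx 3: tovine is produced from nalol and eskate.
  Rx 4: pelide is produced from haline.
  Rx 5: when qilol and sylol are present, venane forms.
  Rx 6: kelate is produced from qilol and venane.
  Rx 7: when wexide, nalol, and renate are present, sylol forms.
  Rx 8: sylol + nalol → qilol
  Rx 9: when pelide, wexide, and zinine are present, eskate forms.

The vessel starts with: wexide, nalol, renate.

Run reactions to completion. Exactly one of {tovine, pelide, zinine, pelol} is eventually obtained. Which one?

wexide, nalol, and renate present → sylol forms (Rx 7).
sylol and nalol present → qilol forms (Rx 8).
qilol and sylol present → venane forms (Rx 5).
qilol and venane present → kelate forms (Rx 6).
kelate, qilol, and sylol present → haline forms (Rx 1).
haline present → pelide forms (Rx 4).
No rule produces zinine, and it is not given. No rule produces pelol, and it is not given. tovine would need nalol and eskate (Rx 3), but eskate never forms.

pelide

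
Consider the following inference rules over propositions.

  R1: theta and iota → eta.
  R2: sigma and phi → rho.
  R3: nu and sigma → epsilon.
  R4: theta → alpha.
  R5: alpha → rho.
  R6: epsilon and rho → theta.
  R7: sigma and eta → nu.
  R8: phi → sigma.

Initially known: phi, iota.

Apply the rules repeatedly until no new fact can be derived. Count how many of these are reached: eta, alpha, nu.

0

eta would need theta and iota (R1), but theta is never established.
alpha would need theta (R4), but theta is never established.
nu would need sigma and eta (R7), but eta is never established.
None of the 3 are reached.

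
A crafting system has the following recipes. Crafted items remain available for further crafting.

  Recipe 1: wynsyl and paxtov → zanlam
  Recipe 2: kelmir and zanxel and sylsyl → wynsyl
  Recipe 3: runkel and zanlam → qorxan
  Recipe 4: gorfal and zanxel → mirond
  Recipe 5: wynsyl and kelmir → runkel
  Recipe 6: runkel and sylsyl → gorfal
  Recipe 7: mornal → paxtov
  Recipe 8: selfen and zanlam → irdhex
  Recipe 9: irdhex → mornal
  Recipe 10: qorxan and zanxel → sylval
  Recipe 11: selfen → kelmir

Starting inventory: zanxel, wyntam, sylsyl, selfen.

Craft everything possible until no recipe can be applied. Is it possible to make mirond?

selfen → kelmir (Recipe 11).
kelmir and zanxel and sylsyl → wynsyl (Recipe 2).
Using Recipe 5, wynsyl and kelmir make runkel.
runkel and sylsyl → gorfal (Recipe 6).
Using Recipe 4, gorfal and zanxel make mirond.

Yes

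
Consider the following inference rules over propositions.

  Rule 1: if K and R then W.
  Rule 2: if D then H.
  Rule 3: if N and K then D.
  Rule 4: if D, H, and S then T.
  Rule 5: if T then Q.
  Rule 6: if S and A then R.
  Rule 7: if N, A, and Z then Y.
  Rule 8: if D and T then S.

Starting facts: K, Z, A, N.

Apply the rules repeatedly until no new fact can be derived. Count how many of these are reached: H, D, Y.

N, A, and Z hold, so Y follows (Rule 7).
N and K hold, so D follows (Rule 3).
From D, Rule 2 gives H.
H: reached.
D: reached.
Y: reached.
All 3 are reached.

3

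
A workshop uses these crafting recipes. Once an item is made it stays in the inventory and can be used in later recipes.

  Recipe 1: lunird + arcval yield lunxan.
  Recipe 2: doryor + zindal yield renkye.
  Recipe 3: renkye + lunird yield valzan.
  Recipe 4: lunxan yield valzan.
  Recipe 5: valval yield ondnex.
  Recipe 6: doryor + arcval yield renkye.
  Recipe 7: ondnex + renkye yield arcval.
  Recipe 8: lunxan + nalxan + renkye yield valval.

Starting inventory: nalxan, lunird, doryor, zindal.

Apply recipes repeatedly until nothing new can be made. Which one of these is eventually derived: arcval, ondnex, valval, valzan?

valzan

doryor + zindal → renkye (Recipe 2).
renkye + lunird → valzan (Recipe 3).
valval would need lunxan, nalxan, and renkye (Recipe 8), but lunxan is never obtained. ondnex would need valval (Recipe 5), but valval is never obtained. arcval would need ondnex and renkye (Recipe 7), but ondnex is never obtained.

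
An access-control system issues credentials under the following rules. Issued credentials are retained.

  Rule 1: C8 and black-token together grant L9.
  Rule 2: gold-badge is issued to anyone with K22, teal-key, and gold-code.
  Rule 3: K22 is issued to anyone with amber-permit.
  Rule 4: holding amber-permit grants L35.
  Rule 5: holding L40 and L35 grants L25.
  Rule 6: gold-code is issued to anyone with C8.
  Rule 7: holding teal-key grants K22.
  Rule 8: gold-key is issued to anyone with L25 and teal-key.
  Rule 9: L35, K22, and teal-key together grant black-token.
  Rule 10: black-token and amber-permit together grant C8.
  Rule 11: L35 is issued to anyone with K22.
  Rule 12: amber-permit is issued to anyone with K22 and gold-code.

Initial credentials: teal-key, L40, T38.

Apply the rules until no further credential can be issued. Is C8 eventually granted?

No

C8 would need black-token and amber-permit (Rule 10), but amber-permit is never granted.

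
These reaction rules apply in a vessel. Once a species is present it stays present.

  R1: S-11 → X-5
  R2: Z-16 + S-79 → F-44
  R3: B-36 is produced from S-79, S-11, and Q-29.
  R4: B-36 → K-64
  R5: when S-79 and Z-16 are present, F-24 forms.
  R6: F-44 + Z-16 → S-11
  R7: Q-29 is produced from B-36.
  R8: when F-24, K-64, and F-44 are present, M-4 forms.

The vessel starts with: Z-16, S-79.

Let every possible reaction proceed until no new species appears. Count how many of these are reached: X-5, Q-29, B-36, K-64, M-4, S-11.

Z-16 and S-79 present → F-44 forms (R2).
F-44 and Z-16 present → S-11 forms (R6).
S-11 present → X-5 forms (R1).
X-5: reached.
Q-29 would need B-36 (R7), but B-36 never forms.
B-36 would need S-79, S-11, and Q-29 (R3), but Q-29 never forms.
K-64 would need B-36 (R4), but B-36 never forms.
M-4 would need F-24, K-64, and F-44 (R8), but K-64 never forms.
S-11: reached.
Reached: X-5 and S-11 — 2 of the 6.

2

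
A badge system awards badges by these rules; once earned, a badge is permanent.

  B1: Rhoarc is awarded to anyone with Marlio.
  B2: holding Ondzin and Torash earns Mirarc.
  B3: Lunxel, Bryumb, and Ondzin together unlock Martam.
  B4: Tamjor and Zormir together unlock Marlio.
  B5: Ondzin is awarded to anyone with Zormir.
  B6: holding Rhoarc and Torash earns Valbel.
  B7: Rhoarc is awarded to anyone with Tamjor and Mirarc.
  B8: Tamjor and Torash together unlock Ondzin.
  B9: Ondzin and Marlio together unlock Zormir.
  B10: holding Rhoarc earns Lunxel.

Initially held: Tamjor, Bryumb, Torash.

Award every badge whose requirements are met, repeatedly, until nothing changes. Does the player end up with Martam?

Yes

With Tamjor and Torash, Ondzin is earned (B8).
With Ondzin and Torash, Mirarc is earned (B2).
With Tamjor and Mirarc, Rhoarc is earned (B7).
With Rhoarc, Lunxel is earned (B10).
With Lunxel, Bryumb, and Ondzin, Martam is earned (B3).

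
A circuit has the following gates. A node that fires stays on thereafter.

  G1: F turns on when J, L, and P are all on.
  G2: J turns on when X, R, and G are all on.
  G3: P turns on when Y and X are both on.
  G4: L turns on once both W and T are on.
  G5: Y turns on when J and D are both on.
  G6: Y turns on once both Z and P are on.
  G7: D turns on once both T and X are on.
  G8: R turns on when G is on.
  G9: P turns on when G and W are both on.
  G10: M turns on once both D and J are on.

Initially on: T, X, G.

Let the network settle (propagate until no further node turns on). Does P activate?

Yes

T and X are on, so D turns on (G7).
G is on, so R turns on (G8).
G2: X, R, and G on → J on.
G5: J and D on → Y on.
G3: Y and X on → P on.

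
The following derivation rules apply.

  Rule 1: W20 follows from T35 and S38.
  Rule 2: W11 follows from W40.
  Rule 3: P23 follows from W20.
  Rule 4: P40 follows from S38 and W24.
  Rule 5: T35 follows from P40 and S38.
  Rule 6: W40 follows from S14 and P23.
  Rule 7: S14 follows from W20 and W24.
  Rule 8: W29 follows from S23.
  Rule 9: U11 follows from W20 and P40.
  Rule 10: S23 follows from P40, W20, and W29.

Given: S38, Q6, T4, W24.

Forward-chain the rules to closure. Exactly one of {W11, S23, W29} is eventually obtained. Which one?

S38 and W24 hold, so P40 follows (Rule 4).
P40 and S38 hold, so T35 follows (Rule 5).
From T35 and S38, Rule 1 gives W20.
W20 and W24 hold, so S14 follows (Rule 7).
From W20, Rule 3 gives P23.
S14 and P23 hold, so W40 follows (Rule 6).
From W40, Rule 2 gives W11.
S23 would need P40, W20, and W29 (Rule 10), but W29 is never established. W29 would need S23 (Rule 8), but S23 is never established.

W11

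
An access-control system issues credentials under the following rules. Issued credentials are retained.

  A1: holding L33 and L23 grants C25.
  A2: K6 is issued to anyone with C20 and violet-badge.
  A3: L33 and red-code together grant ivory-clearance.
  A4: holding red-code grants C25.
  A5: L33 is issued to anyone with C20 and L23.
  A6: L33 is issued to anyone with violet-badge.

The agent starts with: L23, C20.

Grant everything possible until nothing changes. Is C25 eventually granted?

Yes

Holding C20 and L23 grants L33 (A5).
Holding L33 and L23 grants C25 (A1).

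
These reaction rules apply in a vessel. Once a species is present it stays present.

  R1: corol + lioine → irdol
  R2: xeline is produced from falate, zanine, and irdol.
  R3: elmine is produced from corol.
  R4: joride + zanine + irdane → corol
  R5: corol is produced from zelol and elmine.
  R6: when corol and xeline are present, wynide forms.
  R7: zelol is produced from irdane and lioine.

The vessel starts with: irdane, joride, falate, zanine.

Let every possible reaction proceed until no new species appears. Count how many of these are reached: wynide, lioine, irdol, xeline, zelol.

wynide would need corol and xeline (R6), but xeline never forms.
No rule produces lioine, and it is not given.
irdol would need corol and lioine (R1), but lioine never forms.
xeline would need falate, zanine, and irdol (R2), but irdol never forms.
zelol would need irdane and lioine (R7), but lioine never forms.
None of the 5 are reached.

0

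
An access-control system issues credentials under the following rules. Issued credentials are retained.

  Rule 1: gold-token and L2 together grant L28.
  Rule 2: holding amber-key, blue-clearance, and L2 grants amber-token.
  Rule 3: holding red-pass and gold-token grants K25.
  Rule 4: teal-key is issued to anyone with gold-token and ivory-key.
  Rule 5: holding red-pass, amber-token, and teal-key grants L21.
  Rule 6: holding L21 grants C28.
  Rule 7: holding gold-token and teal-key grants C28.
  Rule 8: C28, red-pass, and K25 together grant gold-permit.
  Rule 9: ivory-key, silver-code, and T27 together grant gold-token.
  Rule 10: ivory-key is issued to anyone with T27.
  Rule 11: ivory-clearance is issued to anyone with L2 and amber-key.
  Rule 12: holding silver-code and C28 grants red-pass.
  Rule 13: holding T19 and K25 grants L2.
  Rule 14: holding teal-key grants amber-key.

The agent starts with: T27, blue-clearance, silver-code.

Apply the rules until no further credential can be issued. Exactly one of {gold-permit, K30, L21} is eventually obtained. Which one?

Holding T27 grants ivory-key (Rule 10).
Holding ivory-key, silver-code, and T27 grants gold-token (Rule 9).
Holding gold-token and ivory-key grants teal-key (Rule 4).
Holding gold-token and teal-key grants C28 (Rule 7).
Holding silver-code and C28 grants red-pass (Rule 12).
Holding red-pass and gold-token grants K25 (Rule 3).
Holding C28, red-pass, and K25 grants gold-permit (Rule 8).
L21 would need red-pass, amber-token, and teal-key (Rule 5), but amber-token is never granted. No rule produces K30, and it is not given.

gold-permit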